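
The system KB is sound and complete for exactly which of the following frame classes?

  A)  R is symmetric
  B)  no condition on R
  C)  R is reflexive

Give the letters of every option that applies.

A

(A) KB is sound and complete for exactly this class.
(B) this class determines K, not KB.
(C) this class determines T (= KT), not KB.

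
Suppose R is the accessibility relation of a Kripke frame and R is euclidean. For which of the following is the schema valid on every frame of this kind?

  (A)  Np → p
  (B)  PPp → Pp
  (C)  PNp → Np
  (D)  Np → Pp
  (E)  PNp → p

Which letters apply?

(A) axiom T: valid iff R is reflexive. Such an R need not be reflexive — not valid.
(B) the dual of axiom 4: valid iff R is transitive. Such an R need not be transitive — not valid.
(C) the dual of axiom 5: valid iff R is euclidean. Every such R is euclidean — valid.
(D) Np → Pp (axiom D) characterises the serial frames. Such an R need not be serial — not valid.
(E) PNp → p (the dual of axiom B) characterises the symmetric frames. Such an R need not be symmetric — not valid.

C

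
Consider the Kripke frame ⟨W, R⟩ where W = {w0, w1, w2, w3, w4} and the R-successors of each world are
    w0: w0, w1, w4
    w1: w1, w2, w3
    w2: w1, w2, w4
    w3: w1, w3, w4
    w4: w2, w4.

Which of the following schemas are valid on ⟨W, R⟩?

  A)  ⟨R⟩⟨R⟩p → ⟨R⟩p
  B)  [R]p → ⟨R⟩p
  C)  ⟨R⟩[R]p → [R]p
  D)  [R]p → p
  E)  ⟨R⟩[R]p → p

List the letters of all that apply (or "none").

B, D

R is reflexive: each world relates to itself.
R is not symmetric: w0 R w1 but not w1 R w0.
R is not transitive: w0 R w1 and w1 R w2 but not w0 R w2.
R is not euclidean: w0 R w1 and w0 R w0 but not w1 R w0.
R is serial: every world has an R-successor.
(A) the dual of axiom 4: valid iff R is transitive. R is not transitive — not valid.
(B) axiom D: valid iff R is serial. R is serial — valid.
(C) ⟨R⟩[R]p → [R]p is the dual of axiom 5, which corresponds to the euclidean property. R is not euclidean — not valid.
(D) [R]p → p is axiom T; it is valid on a frame exactly when R is reflexive. R is reflexive, so valid.
(E) the dual of axiom B: valid iff R is symmetric. R is not symmetric — not valid.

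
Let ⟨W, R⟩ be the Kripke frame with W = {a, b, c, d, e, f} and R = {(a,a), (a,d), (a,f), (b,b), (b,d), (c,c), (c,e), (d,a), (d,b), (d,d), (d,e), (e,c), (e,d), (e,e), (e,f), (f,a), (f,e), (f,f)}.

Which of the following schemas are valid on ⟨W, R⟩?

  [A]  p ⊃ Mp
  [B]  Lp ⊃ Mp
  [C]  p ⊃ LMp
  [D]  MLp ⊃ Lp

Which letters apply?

R is reflexive: each world relates to itself.
R is symmetric: every R-edge is matched by its reverse.
R is not euclidean: a R d and a R f but not d R f.
R is serial: every world has an R-successor.
(A) the dual of axiom T: valid iff R is reflexive. R is reflexive — valid.
(B) Lp ⊃ Mp is axiom D, which corresponds to seriality. R is serial — valid.
(C) axiom B: valid iff R is symmetric. R is symmetric — valid.
(D) the dual of axiom 5: valid iff R is euclidean. R is not euclidean — not valid.

A, B, C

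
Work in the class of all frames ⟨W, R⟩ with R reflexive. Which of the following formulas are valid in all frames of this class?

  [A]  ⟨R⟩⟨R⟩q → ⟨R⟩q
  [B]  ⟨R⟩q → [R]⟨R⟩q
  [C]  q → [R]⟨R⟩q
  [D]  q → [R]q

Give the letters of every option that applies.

A reflexive relation is serial.
(A) ⟨R⟩⟨R⟩q → ⟨R⟩q (the dual of axiom 4) characterises the transitive frames. Such an R need not be transitive — not valid.
(B) ⟨R⟩q → [R]⟨R⟩q (axiom 5) characterises the euclidean frames. Such an R need not be euclidean — not valid.
(C) axiom B: valid iff R is symmetric. Such an R need not be symmetric — not valid.
(D) q → [R]q is valid only on frames where every R-edge is a self-loop. Such an R need not be a subset of the identity — not valid.

none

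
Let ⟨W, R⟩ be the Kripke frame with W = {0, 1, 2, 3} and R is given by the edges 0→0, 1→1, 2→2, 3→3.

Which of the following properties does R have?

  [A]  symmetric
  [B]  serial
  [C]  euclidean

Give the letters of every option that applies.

A, B, C

(A) symmetric: every R-edge is matched by its reverse.
(B) serial: every world has an R-successor.
(C) euclidean: any two R-successors of the same world are R-related.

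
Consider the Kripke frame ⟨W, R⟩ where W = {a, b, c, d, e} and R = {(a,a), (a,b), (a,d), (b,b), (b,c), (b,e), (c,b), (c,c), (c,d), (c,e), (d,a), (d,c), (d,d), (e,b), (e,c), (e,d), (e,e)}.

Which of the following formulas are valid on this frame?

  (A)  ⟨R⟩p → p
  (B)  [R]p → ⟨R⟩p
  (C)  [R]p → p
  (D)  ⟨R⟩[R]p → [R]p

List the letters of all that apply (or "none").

B, C

R is reflexive: each world relates to itself.
R is not euclidean: a R b and a R a but not b R a.
R is serial: every world has an R-successor.
R is not a subset of the identity: a R b with a ≠ b.
(A) ⟨R⟩p → p is the converse of T; it holds exactly when R ⊆ identity. Here R ⊄ identity — not valid.
(B) [R]p → ⟨R⟩p is axiom D; it is valid on a frame exactly when R is serial. R is serial, so valid.
(C) axiom T: valid iff R is reflexive. R is reflexive — valid.
(D) the dual of axiom 5: valid iff R is euclidean. R is not euclidean — not valid.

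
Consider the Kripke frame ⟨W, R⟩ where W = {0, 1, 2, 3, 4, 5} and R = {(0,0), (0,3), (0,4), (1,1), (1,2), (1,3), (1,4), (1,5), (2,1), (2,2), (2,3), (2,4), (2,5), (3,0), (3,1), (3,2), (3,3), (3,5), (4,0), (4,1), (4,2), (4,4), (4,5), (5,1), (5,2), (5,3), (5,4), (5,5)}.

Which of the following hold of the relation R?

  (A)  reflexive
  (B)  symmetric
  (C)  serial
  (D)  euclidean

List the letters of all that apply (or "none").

A, B, C

(A) reflexive: each world relates to itself.
(B) symmetric: every R-edge is matched by its reverse.
(C) serial: every world has an R-successor.
(D) not euclidean: 0 R 3 and 0 R 4 but not 3 R 4.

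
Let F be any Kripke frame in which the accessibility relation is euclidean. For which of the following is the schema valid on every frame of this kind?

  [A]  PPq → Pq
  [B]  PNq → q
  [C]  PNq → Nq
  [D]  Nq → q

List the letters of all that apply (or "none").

(A) PPq → Pq is the dual of axiom 4; it is valid on a frame exactly when R is transitive. Such an R need not be transitive, so not valid.
(B) PNq → q is the dual of axiom B; it is valid on a frame exactly when R is symmetric. Such an R need not be symmetric, so not valid.
(C) PNq → Nq is the dual of axiom 5; it is valid on a frame exactly when R is euclidean. Every such R is euclidean, so valid.
(D) Nq → q is axiom T; it is valid on a frame exactly when R is reflexive. Such an R need not be reflexive, so not valid.

C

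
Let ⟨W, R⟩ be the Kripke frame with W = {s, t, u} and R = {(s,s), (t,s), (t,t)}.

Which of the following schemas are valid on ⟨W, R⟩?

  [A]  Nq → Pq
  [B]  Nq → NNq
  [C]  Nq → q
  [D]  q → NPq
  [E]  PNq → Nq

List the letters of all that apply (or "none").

B

R is not reflexive: not u R u.
R is not symmetric: t R s but not s R t.
R is transitive: R is closed under composition.
R is not euclidean: t R s and t R t but not s R t.
R is not serial: u has no R-successor.
(A) Nq → Pq is axiom D; it is valid on a frame exactly when R is serial. R is not serial, so not valid.
(B) axiom 4: valid iff R is transitive. R is transitive — valid.
(C) axiom T: valid iff R is reflexive. R is not reflexive — not valid.
(D) q → NPq is axiom B, which corresponds to symmetry. R is not symmetric — not valid.
(E) PNq → Nq (the dual of axiom 5) characterises the euclidean frames. R is not euclidean — not valid.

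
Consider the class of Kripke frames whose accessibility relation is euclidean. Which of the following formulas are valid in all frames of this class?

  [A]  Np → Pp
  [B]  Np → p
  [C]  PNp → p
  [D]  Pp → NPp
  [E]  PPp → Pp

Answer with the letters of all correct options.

(A) Np → Pp is axiom D, which corresponds to seriality. Such an R need not be serial — not valid.
(B) Np → p is axiom T, which corresponds to reflexivity. Such an R need not be reflexive — not valid.
(C) PNp → p is the dual of axiom B; it is valid on a frame exactly when R is symmetric. Such an R need not be symmetric, so not valid.
(D) Pp → NPp is axiom 5; it is valid on a frame exactly when R is euclidean. Every such R is euclidean, so valid.
(E) PPp → Pp is the dual of axiom 4; it is valid on a frame exactly when R is transitive. Such an R need not be transitive, so not valid.

D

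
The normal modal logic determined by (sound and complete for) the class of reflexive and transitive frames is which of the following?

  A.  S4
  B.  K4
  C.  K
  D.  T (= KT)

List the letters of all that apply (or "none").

(A) S4 is determined by exactly this class.
(B) K4 is determined by the class of transitive frames.
(C) K is determined by the class of arbitrary frames.
(D) T (= KT) is determined by the class of reflexive frames.

A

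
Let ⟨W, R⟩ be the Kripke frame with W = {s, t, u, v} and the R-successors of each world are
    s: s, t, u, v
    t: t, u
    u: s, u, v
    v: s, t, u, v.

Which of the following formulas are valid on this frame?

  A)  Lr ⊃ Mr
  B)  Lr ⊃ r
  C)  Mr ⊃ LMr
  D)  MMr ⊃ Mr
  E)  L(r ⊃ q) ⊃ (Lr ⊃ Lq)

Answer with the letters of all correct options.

A, B, E

R is reflexive: each world relates to itself.
R is not transitive: t R u and u R s but not t R s.
R is not euclidean: s R t and s R s but not t R s.
R is serial: every world has an R-successor.
(A) Lr ⊃ Mr is axiom D; it is valid on a frame exactly when R is serial. R is serial, so valid.
(B) Lr ⊃ r (axiom T) characterises the reflexive frames. R is reflexive — valid.
(C) Mr ⊃ LMr (axiom 5) characterises the euclidean frames. R is not euclidean — not valid.
(D) MMr ⊃ Mr (the dual of axiom 4) characterises the transitive frames. R is not transitive — not valid.
(E) L(r ⊃ q) ⊃ (Lr ⊃ Lq) is axiom K, valid on every Kripke frame — valid.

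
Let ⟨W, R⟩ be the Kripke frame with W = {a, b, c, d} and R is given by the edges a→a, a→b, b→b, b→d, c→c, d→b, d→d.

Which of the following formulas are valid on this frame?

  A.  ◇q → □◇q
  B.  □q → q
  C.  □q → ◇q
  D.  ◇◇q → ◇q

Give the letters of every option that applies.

B, C

R is reflexive: each world relates to itself.
R is not transitive: a R b and b R d but not a R d.
R is not euclidean: a R b and a R a but not b R a.
R is serial: every world has an R-successor.
(A) ◇q → □◇q (axiom 5) characterises the euclidean frames. R is not euclidean — not valid.
(B) □q → q is axiom T, which corresponds to reflexivity. R is reflexive — valid.
(C) □q → ◇q (axiom D) characterises the serial frames. R is serial — valid.
(D) ◇◇q → ◇q is the dual of axiom 4, which corresponds to transitivity. R is not transitive — not valid.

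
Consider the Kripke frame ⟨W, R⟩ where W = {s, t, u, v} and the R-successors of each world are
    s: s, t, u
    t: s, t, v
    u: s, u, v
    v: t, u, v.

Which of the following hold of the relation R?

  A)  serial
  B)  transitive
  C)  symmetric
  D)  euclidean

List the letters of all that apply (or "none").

A, C

(A) serial: every world has an R-successor.
(B) not transitive: s R t and t R v but not s R v.
(C) symmetric: every R-edge is matched by its reverse.
(D) not euclidean: s R t and s R u but not t R u.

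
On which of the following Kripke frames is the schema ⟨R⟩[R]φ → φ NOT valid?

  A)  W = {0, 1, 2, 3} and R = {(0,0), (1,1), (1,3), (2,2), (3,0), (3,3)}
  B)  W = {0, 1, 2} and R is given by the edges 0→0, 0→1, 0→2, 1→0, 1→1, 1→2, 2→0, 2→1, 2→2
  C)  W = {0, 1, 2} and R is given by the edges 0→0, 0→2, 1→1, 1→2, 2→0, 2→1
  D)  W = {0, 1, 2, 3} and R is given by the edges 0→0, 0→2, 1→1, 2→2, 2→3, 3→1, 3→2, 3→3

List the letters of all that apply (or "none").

The schema ⟨R⟩[R]φ → φ is the dual of axiom B; it is valid on a frame iff R is symmetric.
(A) R is not symmetric (1 R 3 but not 3 R 1), so the schema fails here.
(B) R is symmetric (every R-edge is matched by its reverse), so the schema is valid here.
(C) R is symmetric (every R-edge is matched by its reverse), so the schema is valid here.
(D) R is not symmetric (0 R 2 but not 2 R 0), so the schema fails here.

A, D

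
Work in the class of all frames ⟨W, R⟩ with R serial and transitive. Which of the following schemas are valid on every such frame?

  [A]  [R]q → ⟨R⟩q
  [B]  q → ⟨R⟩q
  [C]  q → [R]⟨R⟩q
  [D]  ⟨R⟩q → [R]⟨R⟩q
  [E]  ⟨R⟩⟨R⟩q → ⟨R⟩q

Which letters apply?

(A) axiom D: valid iff R is serial. Every such R is serial — valid.
(B) q → ⟨R⟩q (the dual of axiom T) characterises the reflexive frames. Such an R need not be reflexive — not valid.
(C) q → [R]⟨R⟩q is axiom B, which corresponds to symmetry. Such an R need not be symmetric — not valid.
(D) ⟨R⟩q → [R]⟨R⟩q (axiom 5) characterises the euclidean frames. Such an R need not be euclidean — not valid.
(E) ⟨R⟩⟨R⟩q → ⟨R⟩q is the dual of axiom 4, which corresponds to transitivity. Every such R is transitive — valid.

A, E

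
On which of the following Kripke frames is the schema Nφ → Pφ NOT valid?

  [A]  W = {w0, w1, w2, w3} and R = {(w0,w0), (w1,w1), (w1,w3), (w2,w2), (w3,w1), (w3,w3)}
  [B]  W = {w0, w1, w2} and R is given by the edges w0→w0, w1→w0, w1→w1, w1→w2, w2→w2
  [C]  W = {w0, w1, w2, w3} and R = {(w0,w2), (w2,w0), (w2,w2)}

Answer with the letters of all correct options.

The schema Nφ → Pφ is axiom D; it is valid on a frame iff R is serial.
(A) R is serial (every world has an R-successor), so the schema is valid here.
(B) R is serial (every world has an R-successor), so the schema is valid here.
(C) R is not serial (w1 has no R-successor), so the schema fails here.

C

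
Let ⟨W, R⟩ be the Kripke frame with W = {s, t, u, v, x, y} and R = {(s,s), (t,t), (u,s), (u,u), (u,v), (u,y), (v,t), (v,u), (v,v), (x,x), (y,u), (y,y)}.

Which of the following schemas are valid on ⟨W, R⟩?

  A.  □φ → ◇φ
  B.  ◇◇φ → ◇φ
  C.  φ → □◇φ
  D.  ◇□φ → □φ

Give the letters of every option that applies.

R is not symmetric: u R s but not s R u.
R is not transitive: u R v and v R t but not u R t.
R is not euclidean: u R s and u R u but not s R u.
R is serial: every world has an R-successor.
(A) □φ → ◇φ is axiom D, which corresponds to seriality. R is serial — valid.
(B) ◇◇φ → ◇φ (the dual of axiom 4) characterises the transitive frames. R is not transitive — not valid.
(C) φ → □◇φ is axiom B; it is valid on a frame exactly when R is symmetric. R is not symmetric, so not valid.
(D) ◇□φ → □φ is the dual of axiom 5, which corresponds to the euclidean property. R is not euclidean — not valid.

A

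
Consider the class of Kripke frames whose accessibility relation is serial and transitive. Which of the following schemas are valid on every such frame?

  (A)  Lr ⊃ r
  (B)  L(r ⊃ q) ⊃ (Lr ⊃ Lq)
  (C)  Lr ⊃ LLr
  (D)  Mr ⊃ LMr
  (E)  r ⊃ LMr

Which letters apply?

(A) Lr ⊃ r is axiom T; it is valid on a frame exactly when R is reflexive. Such an R need not be reflexive, so not valid.
(B) L(r ⊃ q) ⊃ (Lr ⊃ Lq) is axiom K, valid on every Kripke frame — valid.
(C) Lr ⊃ LLr (axiom 4) characterises the transitive frames. Every such R is transitive — valid.
(D) axiom 5: valid iff R is euclidean. Such an R need not be euclidean — not valid.
(E) r ⊃ LMr is axiom B, which corresponds to symmetry. Such an R need not be symmetric — not valid.

B, C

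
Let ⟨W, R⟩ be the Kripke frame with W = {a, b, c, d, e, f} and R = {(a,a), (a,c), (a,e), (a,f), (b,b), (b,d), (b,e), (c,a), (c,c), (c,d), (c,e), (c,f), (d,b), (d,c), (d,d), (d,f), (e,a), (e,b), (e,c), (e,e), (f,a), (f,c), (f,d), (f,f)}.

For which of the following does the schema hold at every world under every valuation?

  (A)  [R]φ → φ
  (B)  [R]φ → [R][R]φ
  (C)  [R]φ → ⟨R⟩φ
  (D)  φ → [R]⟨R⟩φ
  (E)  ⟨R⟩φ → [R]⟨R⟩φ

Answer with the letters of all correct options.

A, C, D

R is reflexive: each world relates to itself.
R is symmetric: every R-edge is matched by its reverse.
R is not transitive: a R c and c R d but not a R d.
R is not euclidean: a R e and a R f but not e R f.
R is serial: every world has an R-successor.
(A) [R]φ → φ is axiom T, which corresponds to reflexivity. R is reflexive — valid.
(B) [R]φ → [R][R]φ is axiom 4, which corresponds to transitivity. R is not transitive — not valid.
(C) axiom D: valid iff R is serial. R is serial — valid.
(D) axiom B: valid iff R is symmetric. R is symmetric — valid.
(E) ⟨R⟩φ → [R]⟨R⟩φ is axiom 5, which corresponds to the euclidean property. R is not euclidean — not valid.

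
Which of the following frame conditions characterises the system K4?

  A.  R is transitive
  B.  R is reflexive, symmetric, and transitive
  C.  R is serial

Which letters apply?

(A) K4 is sound and complete for exactly this class.
(B) this class determines S5, not K4.
(C) this class determines D, not K4.

A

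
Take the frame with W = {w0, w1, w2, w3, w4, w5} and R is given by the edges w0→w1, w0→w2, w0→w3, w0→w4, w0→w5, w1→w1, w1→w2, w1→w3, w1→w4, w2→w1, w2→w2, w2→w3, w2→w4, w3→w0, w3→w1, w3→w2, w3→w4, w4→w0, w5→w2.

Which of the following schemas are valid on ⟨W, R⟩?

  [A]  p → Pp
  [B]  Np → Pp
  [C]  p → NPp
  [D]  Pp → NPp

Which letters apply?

B

R is not reflexive: not w0 R w0.
R is not symmetric: w0 R w1 but not w1 R w0.
R is not euclidean: w0 R w1 and w0 R w5 but not w1 R w5.
R is serial: every world has an R-successor.
(A) the dual of axiom T: valid iff R is reflexive. R is not reflexive — not valid.
(B) Np → Pp is axiom D, which corresponds to seriality. R is serial — valid.
(C) p → NPp is axiom B; it is valid on a frame exactly when R is symmetric. R is not symmetric, so not valid.
(D) Pp → NPp is axiom 5; it is valid on a frame exactly when R is euclidean. R is not euclidean, so not valid.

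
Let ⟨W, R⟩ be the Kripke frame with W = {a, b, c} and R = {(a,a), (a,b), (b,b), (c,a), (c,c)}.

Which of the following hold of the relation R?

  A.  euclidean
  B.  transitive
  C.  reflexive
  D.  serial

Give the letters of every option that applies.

(A) not euclidean: a R b and a R a but not b R a.
(B) not transitive: c R a and a R b but not c R b.
(C) reflexive: each world relates to itself.
(D) serial: every world has an R-successor.

C, D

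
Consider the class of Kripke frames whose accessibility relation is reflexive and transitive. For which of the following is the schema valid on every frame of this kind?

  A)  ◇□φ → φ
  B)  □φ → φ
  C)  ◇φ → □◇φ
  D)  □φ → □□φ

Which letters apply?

B, D

Reflexive relations are serial.
(A) the dual of axiom B: valid iff R is symmetric. Such an R need not be symmetric — not valid.
(B) axiom T: valid iff R is reflexive. Every such R is reflexive — valid.
(C) ◇φ → □◇φ is axiom 5; it is valid on a frame exactly when R is euclidean. Such an R need not be euclidean, so not valid.
(D) axiom 4: valid iff R is transitive. Every such R is transitive — valid.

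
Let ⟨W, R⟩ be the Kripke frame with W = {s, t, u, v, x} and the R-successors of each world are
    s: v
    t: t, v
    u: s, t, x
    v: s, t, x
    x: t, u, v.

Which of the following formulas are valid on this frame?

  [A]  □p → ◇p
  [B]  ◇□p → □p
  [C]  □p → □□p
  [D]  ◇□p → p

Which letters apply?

A

R is not symmetric: u R s but not s R u.
R is not transitive: s R v and v R s but not s R s.
R is not euclidean: u R s and u R t but not s R t.
R is serial: every world has an R-successor.
(A) □p → ◇p (axiom D) characterises the serial frames. R is serial — valid.
(B) ◇□p → □p is the dual of axiom 5, which corresponds to the euclidean property. R is not euclidean — not valid.
(C) □p → □□p is axiom 4; it is valid on a frame exactly when R is transitive. R is not transitive, so not valid.
(D) ◇□p → p is the dual of axiom B, which corresponds to symmetry. R is not symmetric — not valid.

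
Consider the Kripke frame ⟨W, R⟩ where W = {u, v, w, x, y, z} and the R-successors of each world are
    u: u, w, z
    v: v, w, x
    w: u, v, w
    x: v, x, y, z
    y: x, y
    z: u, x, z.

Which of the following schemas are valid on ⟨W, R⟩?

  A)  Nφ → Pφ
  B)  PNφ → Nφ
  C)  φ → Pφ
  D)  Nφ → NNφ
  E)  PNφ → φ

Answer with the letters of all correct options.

A, C, E

R is reflexive: each world relates to itself.
R is symmetric: every R-edge is matched by its reverse.
R is not transitive: u R w and w R v but not u R v.
R is not euclidean: u R w and u R z but not w R z.
R is serial: every world has an R-successor.
(A) Nφ → Pφ is axiom D; it is valid on a frame exactly when R is serial. R is serial, so valid.
(B) PNφ → Nφ is the dual of axiom 5; it is valid on a frame exactly when R is euclidean. R is not euclidean, so not valid.
(C) the dual of axiom T: valid iff R is reflexive. R is reflexive — valid.
(D) axiom 4: valid iff R is transitive. R is not transitive — not valid.
(E) PNφ → φ (the dual of axiom B) characterises the symmetric frames. R is symmetric — valid.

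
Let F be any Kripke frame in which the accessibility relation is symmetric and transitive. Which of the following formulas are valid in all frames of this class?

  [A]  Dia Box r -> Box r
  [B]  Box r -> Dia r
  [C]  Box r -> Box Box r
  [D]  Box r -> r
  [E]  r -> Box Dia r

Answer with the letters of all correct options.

A symmetric transitive relation is euclidean (uRv and uRw give vRu by symmetry, then vRw by transitivity).
(A) Dia Box r -> Box r is the dual of axiom 5; it is valid on a frame exactly when R is euclidean. Every such R is euclidean, so valid.
(B) Box r -> Dia r is axiom D; it is valid on a frame exactly when R is serial. Such an R need not be serial, so not valid.
(C) Box r -> Box Box r is axiom 4; it is valid on a frame exactly when R is transitive. Every such R is transitive, so valid.
(D) Box r -> r is axiom T; it is valid on a frame exactly when R is reflexive. Such an R need not be reflexive, so not valid.
(E) r -> Box Dia r (axiom B) characterises the symmetric frames. Every such R is symmetric — valid.

A, C, E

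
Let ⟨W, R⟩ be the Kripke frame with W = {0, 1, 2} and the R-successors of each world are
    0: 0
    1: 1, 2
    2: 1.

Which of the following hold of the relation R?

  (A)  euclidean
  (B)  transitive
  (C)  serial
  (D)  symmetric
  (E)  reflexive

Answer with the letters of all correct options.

C, D

(A) not euclidean: 1 R 2 and 1 R 2 but not 2 R 2.
(B) not transitive: 2 R 1 and 1 R 2 but not 2 R 2.
(C) serial: every world has an R-successor.
(D) symmetric: every R-edge is matched by its reverse.
(E) not reflexive: not 2 R 2.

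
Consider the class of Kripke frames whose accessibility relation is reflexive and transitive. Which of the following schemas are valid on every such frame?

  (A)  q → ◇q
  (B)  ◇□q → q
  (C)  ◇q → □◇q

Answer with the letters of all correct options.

Reflexive relations are serial.
(A) q → ◇q (the dual of axiom T) characterises the reflexive frames. Every such R is reflexive — valid.
(B) the dual of axiom B: valid iff R is symmetric. Such an R need not be symmetric — not valid.
(C) ◇q → □◇q is axiom 5; it is valid on a frame exactly when R is euclidean. Such an R need not be euclidean, so not valid.

A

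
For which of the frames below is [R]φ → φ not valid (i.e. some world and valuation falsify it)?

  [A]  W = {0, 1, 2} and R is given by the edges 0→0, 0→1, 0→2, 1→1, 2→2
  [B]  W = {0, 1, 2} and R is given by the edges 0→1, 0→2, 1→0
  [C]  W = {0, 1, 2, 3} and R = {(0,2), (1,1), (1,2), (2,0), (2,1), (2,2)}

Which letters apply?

The schema [R]φ → φ is axiom T; it is valid on a frame iff R is reflexive.
(A) R is reflexive (each world relates to itself), so the schema is valid here.
(B) R is not reflexive (not 0 R 0), so the schema fails here.
(C) R is not reflexive (not 0 R 0), so the schema fails here.

B, C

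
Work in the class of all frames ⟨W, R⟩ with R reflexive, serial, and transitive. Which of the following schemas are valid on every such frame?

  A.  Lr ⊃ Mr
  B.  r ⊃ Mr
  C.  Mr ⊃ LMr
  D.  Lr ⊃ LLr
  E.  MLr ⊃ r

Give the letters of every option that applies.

A, B, D

(A) Lr ⊃ Mr is axiom D, which corresponds to seriality. Every such R is serial — valid.
(B) the dual of axiom T: valid iff R is reflexive. Every such R is reflexive — valid.
(C) Mr ⊃ LMr is axiom 5; it is valid on a frame exactly when R is euclidean. Such an R need not be euclidean, so not valid.
(D) Lr ⊃ LLr (axiom 4) characterises the transitive frames. Every such R is transitive — valid.
(E) MLr ⊃ r is the dual of axiom B; it is valid on a frame exactly when R is symmetric. Such an R need not be symmetric, so not valid.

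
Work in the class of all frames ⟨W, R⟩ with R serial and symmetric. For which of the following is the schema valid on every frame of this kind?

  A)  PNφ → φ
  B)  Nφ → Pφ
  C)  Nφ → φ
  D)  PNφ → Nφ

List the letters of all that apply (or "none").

A, B

(A) PNφ → φ (the dual of axiom B) characterises the symmetric frames. Every such R is symmetric — valid.
(B) Nφ → Pφ is axiom D, which corresponds to seriality. Every such R is serial — valid.
(C) Nφ → φ (axiom T) characterises the reflexive frames. Such an R need not be reflexive — not valid.
(D) PNφ → Nφ is the dual of axiom 5, which corresponds to the euclidean property. Such an R need not be euclidean — not valid.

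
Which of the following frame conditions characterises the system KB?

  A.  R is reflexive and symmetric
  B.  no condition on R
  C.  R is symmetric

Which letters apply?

(A) this class determines B (= KTB), not KB.
(B) this class determines K, not KB.
(C) KB is sound and complete for exactly this class.

C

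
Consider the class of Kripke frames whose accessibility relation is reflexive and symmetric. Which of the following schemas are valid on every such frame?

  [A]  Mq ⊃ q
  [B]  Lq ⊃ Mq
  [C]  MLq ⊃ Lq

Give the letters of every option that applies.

B

Reflexive relations are serial.
(A) Mq ⊃ q (the converse of T) corresponds to R being a subset of the identity. Such an R need not be a subset of the identity, so not valid.
(B) axiom D: valid iff R is serial. Every such R is serial — valid.
(C) MLq ⊃ Lq is the dual of axiom 5, which corresponds to the euclidean property. Such an R need not be euclidean — not valid.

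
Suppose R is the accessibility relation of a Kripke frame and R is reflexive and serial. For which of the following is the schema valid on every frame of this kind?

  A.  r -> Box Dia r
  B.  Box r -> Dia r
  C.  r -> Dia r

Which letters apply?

(A) r -> Box Dia r is axiom B, which corresponds to symmetry. Such an R need not be symmetric — not valid.
(B) Box r -> Dia r is axiom D; it is valid on a frame exactly when R is serial. Every such R is serial, so valid.
(C) r -> Dia r is the dual of axiom T, which corresponds to reflexivity. Every such R is reflexive — valid.

B, C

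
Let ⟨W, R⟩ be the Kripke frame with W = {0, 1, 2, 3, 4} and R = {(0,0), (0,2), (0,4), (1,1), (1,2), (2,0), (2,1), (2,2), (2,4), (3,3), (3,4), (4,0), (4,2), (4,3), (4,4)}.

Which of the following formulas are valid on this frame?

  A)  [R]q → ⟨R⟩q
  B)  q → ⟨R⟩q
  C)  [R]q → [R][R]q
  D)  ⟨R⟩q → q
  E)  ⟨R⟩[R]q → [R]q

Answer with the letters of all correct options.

A, B

R is reflexive: each world relates to itself.
R is not transitive: 0 R 2 and 2 R 1 but not 0 R 1.
R is not euclidean: 2 R 0 and 2 R 1 but not 0 R 1.
R is serial: every world has an R-successor.
R is not a subset of the identity: 0 R 2 with 0 ≠ 2.
(A) [R]q → ⟨R⟩q is axiom D; it is valid on a frame exactly when R is serial. R is serial, so valid.
(B) q → ⟨R⟩q is the dual of axiom T; it is valid on a frame exactly when R is reflexive. R is reflexive, so valid.
(C) [R]q → [R][R]q is axiom 4, which corresponds to transitivity. R is not transitive — not valid.
(D) ⟨R⟩q → q is the converse of T; it holds exactly when R ⊆ identity. Here R ⊄ identity — not valid.
(E) ⟨R⟩[R]q → [R]q (the dual of axiom 5) characterises the euclidean frames. R is not euclidean — not valid.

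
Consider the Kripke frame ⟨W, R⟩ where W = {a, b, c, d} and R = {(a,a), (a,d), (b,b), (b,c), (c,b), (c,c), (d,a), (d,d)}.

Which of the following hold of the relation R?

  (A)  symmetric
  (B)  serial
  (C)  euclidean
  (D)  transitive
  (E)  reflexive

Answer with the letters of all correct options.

A, B, C, D, E

(A) symmetric: every R-edge is matched by its reverse.
(B) serial: every world has an R-successor.
(C) euclidean: any two R-successors of the same world are R-related.
(D) transitive: R is closed under composition.
(E) reflexive: each world relates to itself.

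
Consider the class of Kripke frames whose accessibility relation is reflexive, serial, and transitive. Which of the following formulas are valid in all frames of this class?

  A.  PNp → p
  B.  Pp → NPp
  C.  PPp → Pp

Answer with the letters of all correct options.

(A) PNp → p is the dual of axiom B; it is valid on a frame exactly when R is symmetric. Such an R need not be symmetric, so not valid.
(B) axiom 5: valid iff R is euclidean. Such an R need not be euclidean — not valid.
(C) PPp → Pp is the dual of axiom 4, which corresponds to transitivity. Every such R is transitive — valid.

C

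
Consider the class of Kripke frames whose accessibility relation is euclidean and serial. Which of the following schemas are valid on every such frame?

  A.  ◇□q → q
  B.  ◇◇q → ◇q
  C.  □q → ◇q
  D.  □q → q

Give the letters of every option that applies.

(A) the dual of axiom B: valid iff R is symmetric. Such an R need not be symmetric — not valid.
(B) ◇◇q → ◇q is the dual of axiom 4, which corresponds to transitivity. Such an R need not be transitive — not valid.
(C) □q → ◇q (axiom D) characterises the serial frames. Every such R is serial — valid.
(D) □q → q (axiom T) characterises the reflexive frames. Such an R need not be reflexive — not valid.

C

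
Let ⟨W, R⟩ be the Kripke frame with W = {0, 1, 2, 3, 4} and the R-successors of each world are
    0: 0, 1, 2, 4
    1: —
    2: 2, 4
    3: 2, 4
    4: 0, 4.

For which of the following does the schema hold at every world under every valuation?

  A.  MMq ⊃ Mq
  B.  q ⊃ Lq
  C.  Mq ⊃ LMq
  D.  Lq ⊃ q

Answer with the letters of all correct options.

R is not reflexive: not 1 R 1.
R is not transitive: 2 R 4 and 4 R 0 but not 2 R 0.
R is not euclidean: 0 R 1 and 0 R 0 but not 1 R 0.
R is not a subset of the identity: 0 R 1 with 0 ≠ 1.
(A) MMq ⊃ Mq is the dual of axiom 4; it is valid on a frame exactly when R is transitive. R is not transitive, so not valid.
(B) q ⊃ Lq (equivalent to ◇p→p) corresponds to R being a subset of the identity. Here R ⊄ identity, so not valid.
(C) axiom 5: valid iff R is euclidean. R is not euclidean — not valid.
(D) Lq ⊃ q is axiom T; it is valid on a frame exactly when R is reflexive. R is not reflexive, so not valid.

none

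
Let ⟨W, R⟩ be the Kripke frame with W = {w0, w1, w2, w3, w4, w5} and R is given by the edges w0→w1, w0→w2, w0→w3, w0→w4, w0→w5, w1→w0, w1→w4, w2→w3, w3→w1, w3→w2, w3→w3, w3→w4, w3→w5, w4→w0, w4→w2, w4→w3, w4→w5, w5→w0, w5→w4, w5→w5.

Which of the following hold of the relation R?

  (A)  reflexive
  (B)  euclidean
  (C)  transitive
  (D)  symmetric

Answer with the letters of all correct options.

none

(A) not reflexive: not w0 R w0.
(B) not euclidean: w0 R w1 and w0 R w2 but not w1 R w2.
(C) not transitive: w0 R w1 and w1 R w0 but not w0 R w0.
(D) not symmetric: w0 R w2 but not w2 R w0.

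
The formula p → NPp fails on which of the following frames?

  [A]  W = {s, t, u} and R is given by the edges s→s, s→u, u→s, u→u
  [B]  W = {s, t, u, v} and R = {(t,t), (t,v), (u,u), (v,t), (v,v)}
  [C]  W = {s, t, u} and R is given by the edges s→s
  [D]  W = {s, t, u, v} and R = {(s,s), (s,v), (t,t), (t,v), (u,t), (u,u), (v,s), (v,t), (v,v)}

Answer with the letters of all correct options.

D

The schema p → NPp is axiom B; it is valid on a frame iff R is symmetric.
(A) R is symmetric (every R-edge is matched by its reverse), so the schema is valid here.
(B) R is symmetric (every R-edge is matched by its reverse), so the schema is valid here.
(C) R is symmetric (every R-edge is matched by its reverse), so the schema is valid here.
(D) R is not symmetric (u R t but not t R u), so the schema fails here.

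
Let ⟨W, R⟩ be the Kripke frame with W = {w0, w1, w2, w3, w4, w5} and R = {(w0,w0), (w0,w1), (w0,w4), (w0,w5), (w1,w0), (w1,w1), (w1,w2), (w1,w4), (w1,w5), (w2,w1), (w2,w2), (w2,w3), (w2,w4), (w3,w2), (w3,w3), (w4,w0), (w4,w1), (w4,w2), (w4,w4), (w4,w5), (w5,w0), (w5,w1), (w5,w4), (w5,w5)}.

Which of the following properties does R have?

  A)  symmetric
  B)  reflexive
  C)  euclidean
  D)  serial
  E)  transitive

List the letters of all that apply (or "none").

A, B, D

(A) symmetric: every R-edge is matched by its reverse.
(B) reflexive: each world relates to itself.
(C) not euclidean: w1 R w0 and w1 R w2 but not w0 R w2.
(D) serial: every world has an R-successor.
(E) not transitive: w0 R w1 and w1 R w2 but not w0 R w2.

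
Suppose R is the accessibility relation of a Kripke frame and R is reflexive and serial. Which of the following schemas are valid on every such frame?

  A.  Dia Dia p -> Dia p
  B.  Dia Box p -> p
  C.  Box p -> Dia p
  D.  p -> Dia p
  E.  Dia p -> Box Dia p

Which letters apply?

(A) the dual of axiom 4: valid iff R is transitive. Such an R need not be transitive — not valid.
(B) Dia Box p -> p is the dual of axiom B, which corresponds to symmetry. Such an R need not be symmetric — not valid.
(C) Box p -> Dia p is axiom D, which corresponds to seriality. Every such R is serial — valid.
(D) p -> Dia p is the dual of axiom T, which corresponds to reflexivity. Every such R is reflexive — valid.
(E) axiom 5: valid iff R is euclidean. Such an R need not be euclidean — not valid.

C, D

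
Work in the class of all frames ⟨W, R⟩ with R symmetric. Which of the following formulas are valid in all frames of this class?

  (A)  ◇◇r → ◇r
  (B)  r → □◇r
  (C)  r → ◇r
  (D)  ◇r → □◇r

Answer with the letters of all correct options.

(A) the dual of axiom 4: valid iff R is transitive. Such an R need not be transitive — not valid.
(B) r → □◇r is axiom B; it is valid on a frame exactly when R is symmetric. Every such R is symmetric, so valid.
(C) the dual of axiom T: valid iff R is reflexive. Such an R need not be reflexive — not valid.
(D) axiom 5: valid iff R is euclidean. Such an R need not be euclidean — not valid.

B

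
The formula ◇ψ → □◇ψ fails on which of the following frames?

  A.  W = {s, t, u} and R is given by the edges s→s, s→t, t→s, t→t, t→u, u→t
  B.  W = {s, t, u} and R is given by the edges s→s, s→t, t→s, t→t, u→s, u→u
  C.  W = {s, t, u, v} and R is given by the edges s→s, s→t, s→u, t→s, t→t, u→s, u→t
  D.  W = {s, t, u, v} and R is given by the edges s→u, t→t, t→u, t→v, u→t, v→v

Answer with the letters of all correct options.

The schema ◇ψ → □◇ψ is axiom 5; it is valid on a frame iff R is euclidean.
(A) R is not euclidean (t R s and t R u but not s R u), so the schema fails here.
(B) R is not euclidean (u R s and u R u but not s R u), so the schema fails here.
(C) R is not euclidean (s R t and s R u but not t R u), so the schema fails here.
(D) R is not euclidean (t R u and t R v but not u R v), so the schema fails here.

A, B, C, D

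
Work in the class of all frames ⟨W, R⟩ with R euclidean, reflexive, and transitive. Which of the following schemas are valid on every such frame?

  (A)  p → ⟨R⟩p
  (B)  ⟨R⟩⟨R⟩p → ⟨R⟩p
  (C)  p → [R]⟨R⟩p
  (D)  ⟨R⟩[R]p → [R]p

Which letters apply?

A relation that is euclidean, reflexive, and transitive is also serial and symmetric.
(A) p → ⟨R⟩p is the dual of axiom T; it is valid on a frame exactly when R is reflexive. Every such R is reflexive, so valid.
(B) ⟨R⟩⟨R⟩p → ⟨R⟩p (the dual of axiom 4) characterises the transitive frames. Every such R is transitive — valid.
(C) p → [R]⟨R⟩p is axiom B, which corresponds to symmetry. Every such R is symmetric — valid.
(D) ⟨R⟩[R]p → [R]p is the dual of axiom 5; it is valid on a frame exactly when R is euclidean. Every such R is euclidean, so valid.

A, B, C, D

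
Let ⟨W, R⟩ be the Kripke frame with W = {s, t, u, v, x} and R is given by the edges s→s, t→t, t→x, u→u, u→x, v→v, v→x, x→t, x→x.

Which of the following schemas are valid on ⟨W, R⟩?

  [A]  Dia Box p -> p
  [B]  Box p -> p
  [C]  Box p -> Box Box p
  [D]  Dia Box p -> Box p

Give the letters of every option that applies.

R is reflexive: each world relates to itself.
R is not symmetric: u R x but not x R u.
R is not transitive: u R x and x R t but not u R t.
R is not euclidean: u R x and u R u but not x R u.
(A) Dia Box p -> p is the dual of axiom B, which corresponds to symmetry. R is not symmetric — not valid.
(B) Box p -> p (axiom T) characterises the reflexive frames. R is reflexive — valid.
(C) Box p -> Box Box p is axiom 4; it is valid on a frame exactly when R is transitive. R is not transitive, so not valid.
(D) Dia Box p -> Box p is the dual of axiom 5, which corresponds to the euclidean property. R is not euclidean — not valid.

B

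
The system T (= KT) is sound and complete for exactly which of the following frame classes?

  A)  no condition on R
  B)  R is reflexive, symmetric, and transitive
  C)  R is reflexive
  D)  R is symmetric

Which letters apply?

C

(A) this class determines K, not T (= KT).
(B) this class determines S5, not T (= KT).
(C) T (= KT) is sound and complete for exactly this class.
(D) this class determines KB, not T (= KT).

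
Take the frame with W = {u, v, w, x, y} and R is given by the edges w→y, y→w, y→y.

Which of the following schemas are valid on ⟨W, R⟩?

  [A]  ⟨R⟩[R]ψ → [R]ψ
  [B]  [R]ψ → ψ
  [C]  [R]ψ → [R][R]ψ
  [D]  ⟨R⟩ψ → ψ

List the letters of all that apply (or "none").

none

R is not reflexive: not u R u.
R is not transitive: w R y and y R w but not w R w.
R is not euclidean: y R w and y R w but not w R w.
R is not a subset of the identity: w R y with w ≠ y.
(A) ⟨R⟩[R]ψ → [R]ψ is the dual of axiom 5; it is valid on a frame exactly when R is euclidean. R is not euclidean, so not valid.
(B) axiom T: valid iff R is reflexive. R is not reflexive — not valid.
(C) [R]ψ → [R][R]ψ is axiom 4, which corresponds to transitivity. R is not transitive — not valid.
(D) ⟨R⟩ψ → ψ (the converse of T) corresponds to R being a subset of the identity. Here R ⊄ identity, so not valid.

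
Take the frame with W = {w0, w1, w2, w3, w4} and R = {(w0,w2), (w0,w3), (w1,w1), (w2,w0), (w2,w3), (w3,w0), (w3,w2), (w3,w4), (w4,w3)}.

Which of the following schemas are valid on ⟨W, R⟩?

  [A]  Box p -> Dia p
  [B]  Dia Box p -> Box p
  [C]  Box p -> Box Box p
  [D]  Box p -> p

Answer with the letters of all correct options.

A

R is not reflexive: not w0 R w0.
R is not transitive: w0 R w2 and w2 R w0 but not w0 R w0.
R is not euclidean: w3 R w0 and w3 R w4 but not w0 R w4.
R is serial: every world has an R-successor.
(A) Box p -> Dia p (axiom D) characterises the serial frames. R is serial — valid.
(B) Dia Box p -> Box p (the dual of axiom 5) characterises the euclidean frames. R is not euclidean — not valid.
(C) Box p -> Box Box p is axiom 4, which corresponds to transitivity. R is not transitive — not valid.
(D) Box p -> p (axiom T) characterises the reflexive frames. R is not reflexive — not valid.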